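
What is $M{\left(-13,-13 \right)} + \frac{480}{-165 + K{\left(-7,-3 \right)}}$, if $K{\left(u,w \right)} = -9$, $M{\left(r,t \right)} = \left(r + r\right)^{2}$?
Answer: $\frac{19524}{29} \approx 673.24$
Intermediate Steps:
$M{\left(r,t \right)} = 4 r^{2}$ ($M{\left(r,t \right)} = \left(2 r\right)^{2} = 4 r^{2}$)
$M{\left(-13,-13 \right)} + \frac{480}{-165 + K{\left(-7,-3 \right)}} = 4 \left(-13\right)^{2} + \frac{480}{-165 - 9} = 4 \cdot 169 + \frac{480}{-174} = 676 + 480 \left(- \frac{1}{174}\right) = 676 - \frac{80}{29} = \frac{19524}{29}$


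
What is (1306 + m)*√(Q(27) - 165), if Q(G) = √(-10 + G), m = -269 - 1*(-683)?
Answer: 1720*√(-165 + √17) ≈ 21816.0*I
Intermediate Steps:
m = 414 (m = -269 + 683 = 414)
(1306 + m)*√(Q(27) - 165) = (1306 + 414)*√(√(-10 + 27) - 165) = 1720*√(√17 - 165) = 1720*√(-165 + √17)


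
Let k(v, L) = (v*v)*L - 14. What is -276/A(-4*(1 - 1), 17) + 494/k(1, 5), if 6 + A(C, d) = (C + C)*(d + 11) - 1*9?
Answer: -1642/45 ≈ -36.489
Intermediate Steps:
A(C, d) = -15 + 2*C*(11 + d) (A(C, d) = -6 + ((C + C)*(d + 11) - 1*9) = -6 + ((2*C)*(11 + d) - 9) = -6 + (2*C*(11 + d) - 9) = -6 + (-9 + 2*C*(11 + d)) = -15 + 2*C*(11 + d))
k(v, L) = -14 + L*v**2 (k(v, L) = v**2*L - 14 = L*v**2 - 14 = -14 + L*v**2)
-276/A(-4*(1 - 1), 17) + 494/k(1, 5) = -276/(-15 + 22*(-4*(1 - 1)) + 2*(-4*(1 - 1))*17) + 494/(-14 + 5*1**2) = -276/(-15 + 22*(-4*0) + 2*(-4*0)*17) + 494/(-14 + 5*1) = -276/(-15 + 22*0 + 2*0*17) + 494/(-14 + 5) = -276/(-15 + 0 + 0) + 494/(-9) = -276/(-15) + 494*(-1/9) = -276*(-1/15) - 494/9 = 92/5 - 494/9 = -1642/45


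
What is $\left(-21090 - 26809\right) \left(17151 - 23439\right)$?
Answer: $301188912$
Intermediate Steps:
$\left(-21090 - 26809\right) \left(17151 - 23439\right) = \left(-47899\right) \left(-6288\right) = 301188912$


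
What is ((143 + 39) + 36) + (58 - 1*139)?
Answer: 137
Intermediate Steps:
((143 + 39) + 36) + (58 - 1*139) = (182 + 36) + (58 - 139) = 218 - 81 = 137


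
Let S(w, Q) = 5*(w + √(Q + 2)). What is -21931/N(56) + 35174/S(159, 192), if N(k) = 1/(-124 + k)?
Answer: 187067811646/125435 - 35174*√194/125435 ≈ 1.4913e+6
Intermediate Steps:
S(w, Q) = 5*w + 5*√(2 + Q) (S(w, Q) = 5*(w + √(2 + Q)) = 5*w + 5*√(2 + Q))
-21931/N(56) + 35174/S(159, 192) = -21931/(1/(-124 + 56)) + 35174/(5*159 + 5*√(2 + 192)) = -21931/(1/(-68)) + 35174/(795 + 5*√194) = -21931/(-1/68) + 35174/(795 + 5*√194) = -21931*(-68) + 35174/(795 + 5*√194) = 1491308 + 35174/(795 + 5*√194)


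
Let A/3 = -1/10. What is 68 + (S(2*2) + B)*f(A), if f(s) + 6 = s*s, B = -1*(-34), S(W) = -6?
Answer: -2437/25 ≈ -97.480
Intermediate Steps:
B = 34
A = -3/10 (A = 3*(-1/10) = -3/10 ≈ -0.30000)
f(s) = -6 + s**2 (f(s) = -6 + s*s = -6 + s**2)
68 + (S(2*2) + B)*f(A) = 68 + (-6 + 34)*(-6 + (-3/10)**2) = 68 + 28*(-6 + 9/100) = 68 + 28*(-591/100) = 68 - 4137/25 = -2437/25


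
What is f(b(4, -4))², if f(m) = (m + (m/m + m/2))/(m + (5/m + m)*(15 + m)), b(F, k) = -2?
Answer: 16/14641 ≈ 0.0010928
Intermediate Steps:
f(m) = (1 + 3*m/2)/(m + (15 + m)*(m + 5/m)) (f(m) = (m + (1 + m*(½)))/(m + (m + 5/m)*(15 + m)) = (m + (1 + m/2))/(m + (15 + m)*(m + 5/m)) = (1 + 3*m/2)/(m + (15 + m)*(m + 5/m)))
f(b(4, -4))² = ((½)*(-2)*(2 + 3*(-2))/(75 + (-2)³ + 5*(-2) + 16*(-2)²))² = ((½)*(-2)*(2 - 6)/(75 - 8 - 10 + 16*4))² = ((½)*(-2)*(-4)/(75 - 8 - 10 + 64))² = ((½)*(-2)*(-4)/121)² = ((½)*(-2)*(1/121)*(-4))² = (4/121)² = 16/14641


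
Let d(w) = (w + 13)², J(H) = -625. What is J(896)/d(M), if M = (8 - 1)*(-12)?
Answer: -625/5041 ≈ -0.12398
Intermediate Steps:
M = -84 (M = 7*(-12) = -84)
d(w) = (13 + w)²
J(896)/d(M) = -625/(13 - 84)² = -625/((-71)²) = -625/5041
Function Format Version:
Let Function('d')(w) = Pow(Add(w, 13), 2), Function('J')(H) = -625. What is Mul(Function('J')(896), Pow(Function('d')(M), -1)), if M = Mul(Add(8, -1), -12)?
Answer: Rational(-625, 5041) ≈ -0.12398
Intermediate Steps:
M = -84 (M = Mul(7, -12) = -84)
Function('d')(w) = Pow(Add(13, w), 2)
Mul(Function('J')(896), Pow(Function('d')(M), -1)) = Mul(-625, Pow(Pow(Add(13, -84), 2), -1)) = Mul(-625, Pow(Pow(-71, 2), -1)) = Mul(-625, Pow(5041, -1)) = Mul(-625, Rational(1, 5041)) = Rational(-625, 5041)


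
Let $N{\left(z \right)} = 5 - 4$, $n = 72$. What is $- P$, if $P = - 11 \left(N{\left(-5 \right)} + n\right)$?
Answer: $803$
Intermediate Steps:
$N{\left(z \right)} = 1$ ($N{\left(z \right)} = 5 - 4 = 1$)
$P = -803$ ($P = - 11 \left(1 + 72\right) = \left(-11\right) 73 = -803$)
$- P = \left(-1\right) \left(-803\right) = 803$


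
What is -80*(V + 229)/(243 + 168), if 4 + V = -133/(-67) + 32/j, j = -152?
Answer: -7698240/174401 ≈ -44.141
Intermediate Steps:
V = -2833/1273 (V = -4 + (-133/(-67) + 32/(-152)) = -4 + (-133*(-1/67) + 32*(-1/152)) = -4 + (133/67 - 4/19) = -4 + 2259/1273 = -2833/1273 ≈ -2.2255)
-80*(V + 229)/(243 + 168) = -80*(-2833/1273 + 229)/(243 + 168) = -23094720/(1273*411) = -80*96228/174401 = -7698240/174401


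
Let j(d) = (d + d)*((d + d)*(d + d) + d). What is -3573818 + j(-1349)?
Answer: -19639226608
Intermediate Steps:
j(d) = 2*d*(d + 4*d²) (j(d) = (2*d)*((2*d)*(2*d) + d) = (2*d)*(4*d² + d) = (2*d)*(d + 4*d²) = 2*d*(d + 4*d²))
-3573818 + j(-1349) = -3573818 + (-1349)²*(2 + 8*(-1349)) = -3573818 + 1819801*(2 - 10792) = -3573818 + 1819801*(-10790) = -3573818 - 19635652790 = -19639226608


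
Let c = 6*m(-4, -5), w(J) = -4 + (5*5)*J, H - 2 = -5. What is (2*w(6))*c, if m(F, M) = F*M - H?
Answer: 40296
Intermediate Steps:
H = -3 (H = 2 - 5 = -3)
m(F, M) = 3 + F*M (m(F, M) = F*M - 1*(-3) = F*M + 3 = 3 + F*M)
w(J) = -4 + 25*J
c = 138 (c = 6*(3 - 4*(-5)) = 6*(3 + 20) = 6*23 = 138)
(2*w(6))*c = (2*(-4 + 25*6))*138 = (2*(-4 + 150))*138 = (2*146)*138 = 292*138 = 40296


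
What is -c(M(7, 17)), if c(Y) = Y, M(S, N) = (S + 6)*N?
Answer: -221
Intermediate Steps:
M(S, N) = N*(6 + S) (M(S, N) = (6 + S)*N = N*(6 + S))
-c(M(7, 17)) = -17*(6 + 7) = -17*13 = -1*221 = -221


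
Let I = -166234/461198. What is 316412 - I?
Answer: 72964373905/230599 ≈ 3.1641e+5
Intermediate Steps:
I = -83117/230599 (I = -166234*1/461198 = -83117/230599 ≈ -0.36044)
316412 - I = 316412 - 1*(-83117/230599) = 316412 + 83117/230599 = 72964373905/230599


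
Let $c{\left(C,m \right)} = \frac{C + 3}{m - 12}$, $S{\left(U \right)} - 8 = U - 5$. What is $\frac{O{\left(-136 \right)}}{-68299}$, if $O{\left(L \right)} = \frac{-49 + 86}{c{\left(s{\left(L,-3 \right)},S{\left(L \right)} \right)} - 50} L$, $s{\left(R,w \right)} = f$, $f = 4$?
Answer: $- \frac{729640}{495645843} \approx -0.0014721$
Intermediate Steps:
$S{\left(U \right)} = 3 + U$ ($S{\left(U \right)} = 8 + \left(U - 5\right) = 8 + \left(-5 + U\right) = 3 + U$)
$s{\left(R,w \right)} = 4$
$c{\left(C,m \right)} = \frac{3 + C}{-12 + m}$
$O{\left(L \right)} = \frac{37 L}{-50 + \frac{7}{-9 + L}}$ ($O{\left(L \right)} = \frac{-49 + 86}{\frac{3 + 4}{-12 + \left(3 + L\right)} - 50} L = \frac{37}{\frac{1}{-9 + L} 7 - 50} L = \frac{37}{\frac{7}{-9 + L} - 50} L = \frac{37}{-50 + \frac{7}{-9 + L}} L = \frac{37 L}{-50 + \frac{7}{-9 + L}}$)
$\frac{O{\left(-136 \right)}}{-68299} = \frac{37 \left(-136\right) \frac{1}{-457 + 50 \left(-136\right)} \left(9 - -136\right)}{-68299} = 37 \left(-136\right) \frac{1}{-457 - 6800} \left(9 + 136\right) \left(- \frac{1}{68299}\right) = 37 \left(-136\right) \frac{1}{-7257} \cdot 145 \left(- \frac{1}{68299}\right) = 37 \left(-136\right) \left(- \frac{1}{7257}\right) 145 \left(- \frac{1}{68299}\right) = \frac{729640}{7257} \left(- \frac{1}{68299}\right) = - \frac{729640}{495645843}$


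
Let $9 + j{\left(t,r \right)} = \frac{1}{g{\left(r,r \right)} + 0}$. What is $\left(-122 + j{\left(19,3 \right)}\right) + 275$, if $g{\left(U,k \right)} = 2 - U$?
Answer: $143$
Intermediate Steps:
$j{\left(t,r \right)} = -9 + \frac{1}{2 - r}$ ($j{\left(t,r \right)} = -9 + \frac{1}{\left(2 - r\right) + 0} = -9 + \frac{1}{2 - r}$)
$\left(-122 + j{\left(19,3 \right)}\right) + 275 = \left(-122 + \frac{17 - 27}{-2 + 3}\right) + 275 = \left(-122 + \frac{17 - 27}{1}\right) + 275 = \left(-122 + 1 \left(-10\right)\right) + 275 = \left(-122 - 10\right) + 275 = -132 + 275 = 143$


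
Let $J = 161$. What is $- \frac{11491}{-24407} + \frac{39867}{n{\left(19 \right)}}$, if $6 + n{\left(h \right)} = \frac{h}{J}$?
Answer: $- \frac{156647570932}{23113429} \approx -6777.3$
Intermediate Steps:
$n{\left(h \right)} = -6 + \frac{h}{161}$
$- \frac{11491}{-24407} + \frac{39867}{n{\left(19 \right)}} = - \frac{11491}{-24407} + \frac{39867}{-6 + \frac{1}{161} \cdot 19} = \left(-11491\right) \left(- \frac{1}{24407}\right) + \frac{39867}{-6 + \frac{19}{161}} = \frac{11491}{24407} + \frac{39867}{- \frac{947}{161}} = \frac{11491}{24407} + 39867 \left(- \frac{161}{947}\right) = \frac{11491}{24407} - \frac{6418587}{947} = - \frac{156647570932}{23113429}$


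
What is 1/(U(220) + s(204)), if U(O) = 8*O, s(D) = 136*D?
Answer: 1/29504 ≈ 3.3894e-5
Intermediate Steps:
1/(U(220) + s(204)) = 1/(8*220 + 136*204) = 1/(1760 + 27744) = 1/29504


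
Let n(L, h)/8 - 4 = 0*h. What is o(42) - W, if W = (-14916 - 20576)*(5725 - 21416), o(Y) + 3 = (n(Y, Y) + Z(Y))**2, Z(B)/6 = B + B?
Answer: -556617679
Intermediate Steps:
n(L, h) = 32 (n(L, h) = 32 + 8*(0*h) = 32 + 8*0 = 32 + 0 = 32)
Z(B) = 12*B (Z(B) = 6*(B + B) = 6*(2*B) = 12*B)
o(Y) = -3 + (32 + 12*Y)**2
W = 556904972 (W = -35492*(-15691) = 556904972)
o(42) - W = (-3 + 16*(8 + 3*42)**2) - 1*556904972 = (-3 + 16*(8 + 126)**2) - 556904972 = (-3 + 16*134**2) - 556904972 = (-3 + 16*17956) - 556904972 = (-3 + 287296) - 556904972 = 287293 - 556904972 = -556617679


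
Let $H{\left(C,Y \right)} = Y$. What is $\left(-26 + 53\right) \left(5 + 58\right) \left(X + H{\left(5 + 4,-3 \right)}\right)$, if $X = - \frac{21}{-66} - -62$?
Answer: $\frac{2219805}{22} \approx 1.009 \cdot 10^{5}$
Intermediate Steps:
$X = \frac{1371}{22}$ ($X = \left(-21\right) \left(- \frac{1}{66}\right) + 62 = \frac{7}{22} + 62 = \frac{1371}{22} \approx 62.318$)
$\left(-26 + 53\right) \left(5 + 58\right) \left(X + H{\left(5 + 4,-3 \right)}\right) = \left(-26 + 53\right) \left(5 + 58\right) \left(\frac{1371}{22} - 3\right) = 27 \cdot 63 \cdot \frac{1305}{22} = 1701 \cdot \frac{1305}{22} = \frac{2219805}{22}$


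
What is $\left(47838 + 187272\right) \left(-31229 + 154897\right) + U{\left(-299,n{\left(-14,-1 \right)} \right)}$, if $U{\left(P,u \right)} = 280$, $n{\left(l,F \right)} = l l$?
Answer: $29075583760$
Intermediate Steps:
$n{\left(l,F \right)} = l^{2}$
$\left(47838 + 187272\right) \left(-31229 + 154897\right) + U{\left(-299,n{\left(-14,-1 \right)} \right)} = \left(47838 + 187272\right) \left(-31229 + 154897\right) + 280 = 235110 \cdot 123668 + 280 = 29075583480 + 280 = 29075583760$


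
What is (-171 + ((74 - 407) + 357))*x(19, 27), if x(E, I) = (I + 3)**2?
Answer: -132300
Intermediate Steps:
x(E, I) = (3 + I)**2
(-171 + ((74 - 407) + 357))*x(19, 27) = (-171 + ((74 - 407) + 357))*(3 + 27)**2 = (-171 + (-333 + 357))*30**2 = (-171 + 24)*900 = -147*900 = -132300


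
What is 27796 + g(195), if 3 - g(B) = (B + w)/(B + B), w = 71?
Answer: 5420672/195 ≈ 27798.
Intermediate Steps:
g(B) = 3 - (71 + B)/(2*B) (g(B) = 3 - (B + 71)/(B + B) = 3 - (71 + B)/(2*B))
27796 + g(195) = 27796 + (½)*(-71 + 5*195)/195 = 27796 + (½)*(1/195)*(-71 + 975) = 27796 + (½)*(1/195)*904 = 27796 + 452/195 = 5420672/195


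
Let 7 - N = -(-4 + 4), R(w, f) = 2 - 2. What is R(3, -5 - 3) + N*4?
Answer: 28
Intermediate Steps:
R(w, f) = 0
N = 7 (N = 7 - (-1)*(-4 + 4) = 7 - (-1)*0 = 7 - 1*0 = 7 + 0 = 7)
R(3, -5 - 3) + N*4 = 0 + 7*4 = 0 + 28 = 28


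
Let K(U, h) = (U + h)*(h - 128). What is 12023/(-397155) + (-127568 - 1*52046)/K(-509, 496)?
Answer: 3239867279/86363160 ≈ 37.514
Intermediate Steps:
K(U, h) = (-128 + h)*(U + h) (K(U, h) = (U + h)*(-128 + h) = (-128 + h)*(U + h))
12023/(-397155) + (-127568 - 1*52046)/K(-509, 496) = 12023/(-397155) + (-127568 - 1*52046)/(496² - 128*(-509) - 128*496 - 509*496) = 12023*(-1/397155) + (-127568 - 52046)/(246016 + 65152 - 63488 - 252464) = -1093/36105 - 179614/(-4784) = -1093/36105 - 179614*(-1/4784) = -1093/36105 + 89807/2392 = 3239867279/86363160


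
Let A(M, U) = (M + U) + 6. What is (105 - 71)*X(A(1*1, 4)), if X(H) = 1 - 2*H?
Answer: -714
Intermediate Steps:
A(M, U) = 6 + M + U
(105 - 71)*X(A(1*1, 4)) = (105 - 71)*(1 - 2*(6 + 1*1 + 4)) = 34*(1 - 2*(6 + 1 + 4)) = 34*(1 - 2*11) = 34*(1 - 22) = 34*(-21) = -714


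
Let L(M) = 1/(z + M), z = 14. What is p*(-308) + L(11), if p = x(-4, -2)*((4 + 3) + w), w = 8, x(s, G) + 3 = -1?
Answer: 462001/25 ≈ 18480.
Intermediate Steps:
x(s, G) = -4 (x(s, G) = -3 - 1 = -4)
L(M) = 1/(14 + M)
p = -60 (p = -4*((4 + 3) + 8) = -4*(7 + 8) = -4*15 = -60)
p*(-308) + L(11) = -60*(-308) + 1/(14 + 11) = 18480 + 1/25 = 462001/25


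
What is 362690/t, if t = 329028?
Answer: 181345/164514 ≈ 1.1023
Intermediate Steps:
362690/t = 362690/329028 = 362690*(1/329028) = 181345/164514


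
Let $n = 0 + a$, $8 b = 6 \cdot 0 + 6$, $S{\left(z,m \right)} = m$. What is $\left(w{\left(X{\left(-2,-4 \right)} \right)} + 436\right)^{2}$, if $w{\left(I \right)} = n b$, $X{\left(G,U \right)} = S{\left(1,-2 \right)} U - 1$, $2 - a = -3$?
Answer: $\frac{3094081}{16} \approx 1.9338 \cdot 10^{5}$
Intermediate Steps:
$a = 5$ ($a = 2 - -3 = 2 + 3 = 5$)
$b = \frac{3}{4}$ ($b = \frac{6 \cdot 0 + 6}{8} = \frac{0 + 6}{8} = \frac{1}{8} \cdot 6 = \frac{3}{4} \approx 0.75$)
$n = 5$ ($n = 0 + 5 = 5$)
$X{\left(G,U \right)} = -1 - 2 U$ ($X{\left(G,U \right)} = - 2 U - 1 = -1 - 2 U$)
$w{\left(I \right)} = \frac{15}{4}$ ($w{\left(I \right)} = 5 \cdot \frac{3}{4} = \frac{15}{4}$)
$\left(w{\left(X{\left(-2,-4 \right)} \right)} + 436\right)^{2} = \left(\frac{15}{4} + 436\right)^{2} = \left(\frac{1759}{4}\right)^{2} = \frac{3094081}{16}$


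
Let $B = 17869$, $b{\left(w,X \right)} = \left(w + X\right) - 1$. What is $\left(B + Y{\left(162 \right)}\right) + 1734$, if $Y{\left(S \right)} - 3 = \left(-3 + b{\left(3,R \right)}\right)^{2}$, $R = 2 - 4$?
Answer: $19615$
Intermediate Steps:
$R = -2$ ($R = 2 - 4 = -2$)
$b{\left(w,X \right)} = -1 + X + w$ ($b{\left(w,X \right)} = \left(X + w\right) - 1 = -1 + X + w$)
$Y{\left(S \right)} = 12$ ($Y{\left(S \right)} = 3 + \left(-3 - 0\right)^{2} = 3 + \left(-3 + 0\right)^{2} = 3 + \left(-3\right)^{2} = 3 + 9 = 12$)
$\left(B + Y{\left(162 \right)}\right) + 1734 = \left(17869 + 12\right) + 1734 = 17881 + 1734 = 19615$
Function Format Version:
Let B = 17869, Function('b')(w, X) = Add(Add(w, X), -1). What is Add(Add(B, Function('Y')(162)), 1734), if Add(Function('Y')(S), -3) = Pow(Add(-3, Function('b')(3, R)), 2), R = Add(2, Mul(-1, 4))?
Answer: 19615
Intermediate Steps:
R = -2 (R = Add(2, -4) = -2)
Function('b')(w, X) = Add(-1, X, w) (Function('b')(w, X) = Add(Add(X, w), -1) = Add(-1, X, w))
Function('Y')(S) = 12 (Function('Y')(S) = Add(3, Pow(Add(-3, Add(-1, -2, 3)), 2)) = Add(3, Pow(Add(-3, 0), 2)) = Add(3, Pow(-3, 2)) = Add(3, 9) = 12)
Add(Add(B, Function('Y')(162)), 1734) = Add(Add(17869, 12), 1734) = Add(17881, 1734) = 19615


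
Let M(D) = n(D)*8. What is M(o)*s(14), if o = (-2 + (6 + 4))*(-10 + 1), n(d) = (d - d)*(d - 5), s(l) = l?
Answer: 0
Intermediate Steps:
n(d) = 0 (n(d) = 0*(-5 + d) = 0)
o = -72 (o = (-2 + 10)*(-9) = 8*(-9) = -72)
M(D) = 0 (M(D) = 0*8 = 0)
M(o)*s(14) = 0*14 = 0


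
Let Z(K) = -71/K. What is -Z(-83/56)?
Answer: -3976/83 ≈ -47.904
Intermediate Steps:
-Z(-83/56) = -(-71)/((-83/56)) = -(-71)/((-83*1/56)) = -(-71)/(-83/56) = -(-71)*(-56)/83 = -1*3976/83 = -3976/83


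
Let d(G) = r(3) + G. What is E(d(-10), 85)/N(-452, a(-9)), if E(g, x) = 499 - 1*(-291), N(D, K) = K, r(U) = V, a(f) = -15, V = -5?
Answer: -158/3 ≈ -52.667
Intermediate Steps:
r(U) = -5
d(G) = -5 + G
E(g, x) = 790 (E(g, x) = 499 + 291 = 790)
E(d(-10), 85)/N(-452, a(-9)) = 790/(-15) = 790*(-1/15) = -158/3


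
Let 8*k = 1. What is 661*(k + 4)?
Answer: 21813/8 ≈ 2726.6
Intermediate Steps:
k = ⅛ (k = (⅛)*1 = ⅛ ≈ 0.12500)
661*(k + 4) = 661*(⅛ + 4) = 661*(33/8) = 21813/8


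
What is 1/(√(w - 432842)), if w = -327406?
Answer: -I*√21118/126708 ≈ -0.0011469*I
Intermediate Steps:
1/(√(w - 432842)) = 1/(√(-327406 - 432842)) = 1/(√(-760248)) = 1/(6*I*√21118) = -I*√21118/126708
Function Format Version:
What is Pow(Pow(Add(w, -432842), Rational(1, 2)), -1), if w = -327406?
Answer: Mul(Rational(-1, 126708), I, Pow(21118, Rational(1, 2))) ≈ Mul(-0.0011469, I)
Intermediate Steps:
Pow(Pow(Add(w, -432842), Rational(1, 2)), -1) = Pow(Pow(Add(-327406, -432842), Rational(1, 2)), -1) = Pow(Pow(-760248, Rational(1, 2)), -1) = Pow(Mul(6, I, Pow(21118, Rational(1, 2))), -1) = Mul(Rational(-1, 126708), I, Pow(21118, Rational(1, 2)))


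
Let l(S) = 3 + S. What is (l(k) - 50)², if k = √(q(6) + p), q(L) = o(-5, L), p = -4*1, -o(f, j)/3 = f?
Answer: (47 - √11)² ≈ 1908.2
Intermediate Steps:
o(f, j) = -3*f
p = -4
q(L) = 15 (q(L) = -3*(-5) = 15)
k = √11 (k = √(15 - 4) = √11 ≈ 3.3166)
(l(k) - 50)² = ((3 + √11) - 50)² = (-47 + √11)²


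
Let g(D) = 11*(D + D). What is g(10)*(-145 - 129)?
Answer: -60280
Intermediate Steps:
g(D) = 22*D (g(D) = 11*(2*D) = 22*D)
g(10)*(-145 - 129) = (22*10)*(-145 - 129) = 220*(-274) = -60280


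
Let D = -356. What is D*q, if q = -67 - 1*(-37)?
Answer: 10680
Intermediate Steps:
q = -30 (q = -67 + 37 = -30)
D*q = -356*(-30) = 10680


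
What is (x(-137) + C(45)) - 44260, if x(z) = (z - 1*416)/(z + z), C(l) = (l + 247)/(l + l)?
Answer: -545660911/12330 ≈ -44255.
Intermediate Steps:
C(l) = (247 + l)/(2*l) (C(l) = (247 + l)/((2*l)) = (247 + l)*(1/(2*l)) = (247 + l)/(2*l))
x(z) = (-416 + z)/(2*z) (x(z) = (z - 416)/((2*z)) = (-416 + z)*(1/(2*z)) = (-416 + z)/(2*z))
(x(-137) + C(45)) - 44260 = ((1/2)*(-416 - 137)/(-137) + (1/2)*(247 + 45)/45) - 44260 = ((1/2)*(-1/137)*(-553) + (1/2)*(1/45)*292) - 44260 = (553/274 + 146/45) - 44260 = 64889/12330 - 44260 = -545660911/12330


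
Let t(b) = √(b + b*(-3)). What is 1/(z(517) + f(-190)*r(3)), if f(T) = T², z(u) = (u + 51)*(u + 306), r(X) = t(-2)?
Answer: 1/539664 ≈ 1.8530e-6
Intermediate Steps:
t(b) = √2*√(-b) (t(b) = √(b - 3*b) = √(-2*b) = √2*√(-b))
r(X) = 2 (r(X) = √2*√(-1*(-2)) = √2*√2 = 2)
z(u) = (51 + u)*(306 + u)
1/(z(517) + f(-190)*r(3)) = 1/((15606 + 517² + 357*517) + (-190)²*2) = 1/((15606 + 267289 + 184569) + 36100*2) = 1/(467464 + 72200) = 1/539664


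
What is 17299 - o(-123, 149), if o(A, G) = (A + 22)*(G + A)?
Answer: 19925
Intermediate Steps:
o(A, G) = (22 + A)*(A + G)
17299 - o(-123, 149) = 17299 - ((-123)**2 + 22*(-123) + 22*149 - 123*149) = 17299 - (15129 - 2706 + 3278 - 18327) = 17299 - 1*(-2626) = 17299 + 2626 = 19925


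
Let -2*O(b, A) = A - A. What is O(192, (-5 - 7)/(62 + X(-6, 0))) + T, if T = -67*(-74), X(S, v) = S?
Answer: 4958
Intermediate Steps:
O(b, A) = 0 (O(b, A) = -(A - A)/2 = -1/2*0 = 0)
T = 4958
O(192, (-5 - 7)/(62 + X(-6, 0))) + T = 0 + 4958 = 4958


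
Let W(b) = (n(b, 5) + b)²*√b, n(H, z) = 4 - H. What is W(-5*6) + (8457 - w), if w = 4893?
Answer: 3564 + 16*I*√30 ≈ 3564.0 + 87.636*I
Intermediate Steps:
W(b) = 16*√b (W(b) = ((4 - b) + b)²*√b = 4²*√b = 16*√b)
W(-5*6) + (8457 - w) = 16*√(-5*6) + (8457 - 1*4893) = 16*√(-30) + (8457 - 4893) = 16*(I*√30) + 3564 = 16*I*√30 + 3564 = 3564 + 16*I*√30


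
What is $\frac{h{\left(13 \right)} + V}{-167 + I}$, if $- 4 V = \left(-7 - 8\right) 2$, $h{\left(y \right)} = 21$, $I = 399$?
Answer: $\frac{57}{464} \approx 0.12284$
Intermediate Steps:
$V = \frac{15}{2}$ ($V = - \frac{\left(-7 - 8\right) 2}{4} = - \frac{\left(-15\right) 2}{4} = \left(- \frac{1}{4}\right) \left(-30\right) = \frac{15}{2} \approx 7.5$)
$\frac{h{\left(13 \right)} + V}{-167 + I} = \frac{21 + \frac{15}{2}}{-167 + 399} = \frac{57}{2 \cdot 232} = \frac{57}{2} \cdot \frac{1}{232} = \frac{57}{464}$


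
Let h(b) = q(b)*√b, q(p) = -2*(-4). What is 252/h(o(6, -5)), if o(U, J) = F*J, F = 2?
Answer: -63*I*√10/20 ≈ -9.9612*I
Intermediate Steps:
q(p) = 8
o(U, J) = 2*J
h(b) = 8*√b
252/h(o(6, -5)) = 252/((8*√(2*(-5)))) = 252/((8*√(-10))) = 252/((8*(I*√10))) = 252/((8*I*√10)) = 252*(-I*√10/80) = -63*I*√10/20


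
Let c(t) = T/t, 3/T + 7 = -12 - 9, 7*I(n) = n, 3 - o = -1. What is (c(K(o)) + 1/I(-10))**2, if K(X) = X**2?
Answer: 2505889/5017600 ≈ 0.49942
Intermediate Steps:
o = 4 (o = 3 - 1*(-1) = 3 + 1 = 4)
I(n) = n/7
T = -3/28 (T = 3/(-7 + (-12 - 9)) = 3/(-7 - 21) = 3/(-28) = 3*(-1/28) = -3/28 ≈ -0.10714)
c(t) = -3/(28*t)
(c(K(o)) + 1/I(-10))**2 = (-3/(28*(4**2)) + 1/((1/7)*(-10)))**2 = (-3/28/16 + 1/(-10/7))**2 = (-3/28*1/16 - 7/10)**2 = (-3/448 - 7/10)**2 = (-1583/2240)**2 = 2505889/5017600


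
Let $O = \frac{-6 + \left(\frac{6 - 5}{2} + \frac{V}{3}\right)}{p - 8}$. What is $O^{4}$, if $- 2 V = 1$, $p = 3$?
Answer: $\frac{83521}{50625} \approx 1.6498$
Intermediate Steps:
$V = - \frac{1}{2}$ ($V = \left(- \frac{1}{2}\right) 1 = - \frac{1}{2} \approx -0.5$)
$O = \frac{17}{15}$ ($O = \frac{-6 - \left(\frac{1}{6} - \frac{6 - 5}{2}\right)}{3 - 8} = \frac{-6 - \left(\frac{1}{6} - \left(6 - 5\right) \frac{1}{2}\right)}{-5} = \left(-6 + \left(1 \cdot \frac{1}{2} - \frac{1}{6}\right)\right) \left(- \frac{1}{5}\right) = \left(-6 + \left(\frac{1}{2} - \frac{1}{6}\right)\right) \left(- \frac{1}{5}\right) = \left(-6 + \frac{1}{3}\right) \left(- \frac{1}{5}\right) = \left(- \frac{17}{3}\right) \left(- \frac{1}{5}\right) = \frac{17}{15} \approx 1.1333$)
$O^{4} = \left(\frac{17}{15}\right)^{4} = \frac{83521}{50625}$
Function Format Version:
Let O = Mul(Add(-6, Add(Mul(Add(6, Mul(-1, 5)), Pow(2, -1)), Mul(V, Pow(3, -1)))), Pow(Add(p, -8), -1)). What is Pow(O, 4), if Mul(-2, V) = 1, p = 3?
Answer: Rational(83521, 50625) ≈ 1.6498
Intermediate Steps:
V = Rational(-1, 2) (V = Mul(Rational(-1, 2), 1) = Rational(-1, 2) ≈ -0.50000)
O = Rational(17, 15) (O = Mul(Add(-6, Add(Mul(Add(6, Mul(-1, 5)), Pow(2, -1)), Mul(Rational(-1, 2), Pow(3, -1)))), Pow(Add(3, -8), -1)) = Mul(Add(-6, Add(Mul(Add(6, -5), Rational(1, 2)), Mul(Rational(-1, 2), Rational(1, 3)))), Pow(-5, -1)) = Mul(Add(-6, Add(Mul(1, Rational(1, 2)), Rational(-1, 6))), Rational(-1, 5)) = Mul(Add(-6, Add(Rational(1, 2), Rational(-1, 6))), Rational(-1, 5)) = Mul(Add(-6, Rational(1, 3)), Rational(-1, 5)) = Mul(Rational(-17, 3), Rational(-1, 5)) = Rational(17, 15) ≈ 1.1333)
Pow(O, 4) = Pow(Rational(17, 15), 4) = Rational(83521, 50625)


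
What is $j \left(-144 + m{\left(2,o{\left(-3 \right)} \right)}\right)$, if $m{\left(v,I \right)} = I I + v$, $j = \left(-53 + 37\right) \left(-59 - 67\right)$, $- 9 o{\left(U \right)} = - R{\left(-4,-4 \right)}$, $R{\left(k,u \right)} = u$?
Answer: $- \frac{2572864}{9} \approx -2.8587 \cdot 10^{5}$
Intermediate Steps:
$o{\left(U \right)} = - \frac{4}{9}$ ($o{\left(U \right)} = - \frac{\left(-1\right) \left(-4\right)}{9} = \left(- \frac{1}{9}\right) 4 = - \frac{4}{9}$)
$j = 2016$ ($j = \left(-16\right) \left(-126\right) = 2016$)
$m{\left(v,I \right)} = v + I^{2}$ ($m{\left(v,I \right)} = I^{2} + v = v + I^{2}$)
$j \left(-144 + m{\left(2,o{\left(-3 \right)} \right)}\right) = 2016 \left(-144 + \left(2 + \left(- \frac{4}{9}\right)^{2}\right)\right) = 2016 \left(-144 + \left(2 + \frac{16}{81}\right)\right) = 2016 \left(-144 + \frac{178}{81}\right) = 2016 \left(- \frac{11486}{81}\right) = - \frac{2572864}{9}$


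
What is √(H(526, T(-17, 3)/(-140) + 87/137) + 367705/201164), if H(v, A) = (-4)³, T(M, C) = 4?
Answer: I*√628979026181/100582 ≈ 7.8849*I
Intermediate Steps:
H(v, A) = -64
√(H(526, T(-17, 3)/(-140) + 87/137) + 367705/201164) = √(-64 + 367705/201164) = √(-12506791/201164) = I*√628979026181/100582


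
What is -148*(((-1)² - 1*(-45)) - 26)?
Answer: -2960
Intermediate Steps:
-148*(((-1)² - 1*(-45)) - 26) = -148*((1 + 45) - 26) = -148*(46 - 26) = -148*20 = -2960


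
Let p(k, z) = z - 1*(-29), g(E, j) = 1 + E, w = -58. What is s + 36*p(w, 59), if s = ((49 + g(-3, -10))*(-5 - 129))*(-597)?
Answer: 3763074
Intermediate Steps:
s = 3759906 (s = ((49 + (1 - 3))*(-5 - 129))*(-597) = ((49 - 2)*(-134))*(-597) = (47*(-134))*(-597) = -6298*(-597) = 3759906)
p(k, z) = 29 + z (p(k, z) = z + 29 = 29 + z)
s + 36*p(w, 59) = 3759906 + 36*(29 + 59) = 3759906 + 36*88 = 3759906 + 3168 = 3763074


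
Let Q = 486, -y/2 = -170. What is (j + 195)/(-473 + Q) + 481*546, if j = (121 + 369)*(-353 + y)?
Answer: 262151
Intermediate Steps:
y = 340 (y = -2*(-170) = 340)
j = -6370 (j = (121 + 369)*(-353 + 340) = 490*(-13) = -6370)
(j + 195)/(-473 + Q) + 481*546 = (-6370 + 195)/(-473 + 486) + 481*546 = -6175/13 + 262626 = -6175*1/13 + 262626 = -475 + 262626 = 262151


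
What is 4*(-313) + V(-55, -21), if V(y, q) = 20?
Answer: -1232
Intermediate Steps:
4*(-313) + V(-55, -21) = 4*(-313) + 20 = -1252 + 20 = -1232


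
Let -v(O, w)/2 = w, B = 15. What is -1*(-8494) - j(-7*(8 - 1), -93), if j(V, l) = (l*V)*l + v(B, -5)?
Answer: 432285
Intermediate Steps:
v(O, w) = -2*w
j(V, l) = 10 + V*l² (j(V, l) = (l*V)*l - 2*(-5) = (V*l)*l + 10 = V*l² + 10 = 10 + V*l²)
-1*(-8494) - j(-7*(8 - 1), -93) = -1*(-8494) - (10 - 7*(8 - 1)*(-93)²) = 8494 - (10 - 7*7*8649) = 8494 - (10 - 49*8649) = 8494 - (10 - 423801) = 8494 - 1*(-423791) = 8494 + 423791 = 432285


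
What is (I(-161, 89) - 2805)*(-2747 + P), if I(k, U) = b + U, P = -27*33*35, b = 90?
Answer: 89105432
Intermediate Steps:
P = -31185 (P = -891*35 = -31185)
I(k, U) = 90 + U
(I(-161, 89) - 2805)*(-2747 + P) = ((90 + 89) - 2805)*(-2747 - 31185) = (179 - 2805)*(-33932) = -2626*(-33932) = 89105432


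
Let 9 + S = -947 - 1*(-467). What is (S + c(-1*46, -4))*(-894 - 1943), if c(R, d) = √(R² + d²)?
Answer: 1387293 - 5674*√533 ≈ 1.2563e+6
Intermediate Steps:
S = -489 (S = -9 + (-947 - 1*(-467)) = -9 + (-947 + 467) = -9 - 480 = -489)
(S + c(-1*46, -4))*(-894 - 1943) = (-489 + √((-1*46)² + (-4)²))*(-894 - 1943) = (-489 + √((-46)² + 16))*(-2837) = (-489 + √(2116 + 16))*(-2837) = (-489 + √2132)*(-2837) = (-489 + 2*√533)*(-2837) = 1387293 - 5674*√533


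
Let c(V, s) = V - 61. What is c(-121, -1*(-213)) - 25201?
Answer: -25383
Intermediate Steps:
c(V, s) = -61 + V
c(-121, -1*(-213)) - 25201 = (-61 - 121) - 25201 = -182 - 25201 = -25383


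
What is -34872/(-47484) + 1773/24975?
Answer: 982631/1220075 ≈ 0.80539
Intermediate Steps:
-34872/(-47484) + 1773/24975 = -34872*(-1/47484) + 1773*(1/24975) = 2906/3957 + 197/2775 = 982631/1220075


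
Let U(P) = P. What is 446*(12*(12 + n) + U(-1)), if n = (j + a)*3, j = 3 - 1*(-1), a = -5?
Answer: 47722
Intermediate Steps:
j = 4 (j = 3 + 1 = 4)
n = -3 (n = (4 - 5)*3 = -1*3 = -3)
446*(12*(12 + n) + U(-1)) = 446*(12*(12 - 3) - 1) = 446*(12*9 - 1) = 446*(108 - 1) = 446*107 = 47722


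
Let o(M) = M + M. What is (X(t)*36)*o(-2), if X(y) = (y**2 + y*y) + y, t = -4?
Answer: -4032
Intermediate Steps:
o(M) = 2*M
X(y) = y + 2*y**2 (X(y) = (y**2 + y**2) + y = 2*y**2 + y = y + 2*y**2)
(X(t)*36)*o(-2) = (-4*(1 + 2*(-4))*36)*(2*(-2)) = (-4*(1 - 8)*36)*(-4) = (-4*(-7)*36)*(-4) = (28*36)*(-4) = 1008*(-4) = -4032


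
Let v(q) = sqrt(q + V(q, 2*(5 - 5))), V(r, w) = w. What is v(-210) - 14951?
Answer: -14951 + I*sqrt(210) ≈ -14951.0 + 14.491*I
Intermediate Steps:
v(q) = sqrt(q) (v(q) = sqrt(q + 2*(5 - 5)) = sqrt(q + 2*0) = sqrt(q + 0) = sqrt(q))
v(-210) - 14951 = sqrt(-210) - 14951 = I*sqrt(210) - 14951 = -14951 + I*sqrt(210)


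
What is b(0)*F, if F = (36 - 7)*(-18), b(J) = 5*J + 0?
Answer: 0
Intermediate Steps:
b(J) = 5*J
F = -522 (F = 29*(-18) = -522)
b(0)*F = (5*0)*(-522) = 0*(-522) = 0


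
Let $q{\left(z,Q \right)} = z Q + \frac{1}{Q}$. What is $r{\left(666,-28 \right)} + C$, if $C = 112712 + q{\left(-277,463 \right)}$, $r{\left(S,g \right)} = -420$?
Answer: $- \frac{7389016}{463} \approx -15959.0$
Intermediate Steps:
$q{\left(z,Q \right)} = \frac{1}{Q} + Q z$ ($q{\left(z,Q \right)} = Q z + \frac{1}{Q} = \frac{1}{Q} + Q z$)
$C = - \frac{7194556}{463}$ ($C = 112712 + \left(\frac{1}{463} + 463 \left(-277\right)\right) = 112712 + \left(\frac{1}{463} - 128251\right) = 112712 - \frac{59380212}{463} = - \frac{7194556}{463} \approx -15539.0$)
$r{\left(666,-28 \right)} + C = -420 - \frac{7194556}{463} = - \frac{7389016}{463}$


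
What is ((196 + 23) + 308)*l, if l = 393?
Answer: 207111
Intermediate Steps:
((196 + 23) + 308)*l = ((196 + 23) + 308)*393 = (219 + 308)*393 = 527*393 = 207111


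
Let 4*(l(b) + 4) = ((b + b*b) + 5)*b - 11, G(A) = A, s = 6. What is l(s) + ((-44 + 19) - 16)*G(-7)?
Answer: 1403/4 ≈ 350.75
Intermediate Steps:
l(b) = -27/4 + b*(5 + b + b²)/4 (l(b) = -4 + (((b + b*b) + 5)*b - 11)/4 = -4 + (((b + b²) + 5)*b - 11)/4 = -4 + ((5 + b + b²)*b - 11)/4 = -4 + (b*(5 + b + b²) - 11)/4 = -4 + (-11 + b*(5 + b + b²))/4 = -4 + (-11/4 + b*(5 + b + b²)/4) = -27/4 + b*(5 + b + b²)/4)
l(s) + ((-44 + 19) - 16)*G(-7) = (-27/4 + (¼)*6² + (¼)*6³ + (5/4)*6) + ((-44 + 19) - 16)*(-7) = (-27/4 + (¼)*36 + (¼)*216 + 15/2) + (-25 - 16)*(-7) = (-27/4 + 9 + 54 + 15/2) - 41*(-7) = 255/4 + 287 = 1403/4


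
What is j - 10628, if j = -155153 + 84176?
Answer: -81605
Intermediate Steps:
j = -70977
j - 10628 = -70977 - 10628 = -81605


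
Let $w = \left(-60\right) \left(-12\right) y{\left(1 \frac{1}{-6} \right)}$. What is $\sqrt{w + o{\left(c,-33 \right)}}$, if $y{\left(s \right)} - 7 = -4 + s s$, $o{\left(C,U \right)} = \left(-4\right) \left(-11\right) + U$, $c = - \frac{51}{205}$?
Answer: $\sqrt{2191} \approx 46.808$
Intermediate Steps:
$c = - \frac{51}{205}$ ($c = \left(-51\right) \frac{1}{205} = - \frac{51}{205} \approx -0.24878$)
$o{\left(C,U \right)} = 44 + U$
$y{\left(s \right)} = 3 + s^{2}$ ($y{\left(s \right)} = 7 + \left(-4 + s s\right) = 7 + \left(-4 + s^{2}\right) = 3 + s^{2}$)
$w = 2180$ ($w = \left(-60\right) \left(-12\right) \left(3 + \left(1 \frac{1}{-6}\right)^{2}\right) = 720 \left(3 + \left(1 \left(- \frac{1}{6}\right)\right)^{2}\right) = 720 \left(3 + \left(- \frac{1}{6}\right)^{2}\right) = 720 \left(3 + \frac{1}{36}\right) = 720 \cdot \frac{109}{36} = 2180$)
$\sqrt{w + o{\left(c,-33 \right)}} = \sqrt{2180 + \left(44 - 33\right)} = \sqrt{2180 + 11} = \sqrt{2191}$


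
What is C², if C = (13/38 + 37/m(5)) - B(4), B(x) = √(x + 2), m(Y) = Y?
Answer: 2380441/36100 - 1471*√6/95 ≈ 28.012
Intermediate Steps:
B(x) = √(2 + x)
C = 1471/190 - √6 (C = (13/38 + 37/5) - √(2 + 4) = (13*(1/38) + 37*(⅕)) - √6 = (13/38 + 37/5) - √6 = 1471/190 - √6 ≈ 5.2926)
C² = (1471/190 - √6)²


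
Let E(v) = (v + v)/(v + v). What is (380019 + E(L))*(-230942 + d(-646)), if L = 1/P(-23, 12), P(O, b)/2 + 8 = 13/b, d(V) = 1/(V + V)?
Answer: -28347313060325/323 ≈ -8.7763e+10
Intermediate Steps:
d(V) = 1/(2*V)
P(O, b) = -16 + 26/b (P(O, b) = -16 + 2*(13/b) = -16 + 26/b)
L = -6/83 (L = 1/(-16 + 26/12) = 1/(-16 + 26*(1/12)) = 1/(-16 + 13/6) = 1/(-83/6) = -6/83 ≈ -0.072289)
E(v) = 1 (E(v) = (2*v)/((2*v)) = (2*v)*(1/(2*v)) = 1)
(380019 + E(L))*(-230942 + d(-646)) = (380019 + 1)*(-230942 + (½)/(-646)) = 380020*(-230942 + (½)*(-1/646)) = 380020*(-230942 - 1/1292) = 380020*(-298377065/1292) = -28347313060325/323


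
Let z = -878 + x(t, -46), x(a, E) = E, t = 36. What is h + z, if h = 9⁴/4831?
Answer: -4457283/4831 ≈ -922.64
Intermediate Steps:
h = 6561/4831 (h = 6561*(1/4831) = 6561/4831 ≈ 1.3581)
z = -924 (z = -878 - 46 = -924)
h + z = 6561/4831 - 924 = -4457283/4831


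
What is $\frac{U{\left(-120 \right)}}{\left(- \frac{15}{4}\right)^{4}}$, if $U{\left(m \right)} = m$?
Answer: $- \frac{2048}{3375} \approx -0.60681$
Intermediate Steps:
$\frac{U{\left(-120 \right)}}{\left(- \frac{15}{4}\right)^{4}} = - \frac{120}{\left(- \frac{15}{4}\right)^{4}} = - \frac{120}{\frac{50625}{256}} = \left(-120\right) \frac{256}{50625} = - \frac{2048}{3375}$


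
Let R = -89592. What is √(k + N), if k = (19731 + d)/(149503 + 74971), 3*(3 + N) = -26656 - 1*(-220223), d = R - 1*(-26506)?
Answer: √29259248784127194/673422 ≈ 254.01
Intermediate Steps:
d = -63086 (d = -89592 - 1*(-26506) = -89592 + 26506 = -63086)
N = 193558/3 (N = -3 + (-26656 - 1*(-220223))/3 = -3 + (-26656 + 220223)/3 = -3 + (⅓)*193567 = -3 + 193567/3 = 193558/3 ≈ 64519.)
k = -43355/224474 (k = (19731 - 63086)/(149503 + 74971) = -43355/224474 ≈ -0.19314)
√(k + N) = √(-43355/224474 + 193558/3) = √(43448608427/673422) = √29259248784127194/673422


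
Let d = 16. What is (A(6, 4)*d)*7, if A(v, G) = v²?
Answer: 4032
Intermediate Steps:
(A(6, 4)*d)*7 = (6²*16)*7 = (36*16)*7 = 576*7 = 4032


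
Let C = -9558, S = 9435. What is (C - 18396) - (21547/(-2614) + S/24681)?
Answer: -600992290473/21505378 ≈ -27946.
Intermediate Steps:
(C - 18396) - (21547/(-2614) + S/24681) = (-9558 - 18396) - (21547/(-2614) + 9435/24681) = -27954 - (21547*(-1/2614) + 9435*(1/24681)) = -27954 - (-21547/2614 + 3145/8227) = -27954 - 1*(-169046139/21505378) = -27954 + 169046139/21505378 = -600992290473/21505378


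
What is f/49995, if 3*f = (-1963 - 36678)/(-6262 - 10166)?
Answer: 38641/2463953580 ≈ 1.5683e-5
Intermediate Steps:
f = 38641/49284 (f = ((-1963 - 36678)/(-6262 - 10166))/3 = (-38641/(-16428))/3 = (-38641*(-1/16428))/3 = (⅓)*(38641/16428) = 38641/49284 ≈ 0.78405)
f/49995 = (38641/49284)/49995 = (38641/49284)*(1/49995) = 38641/2463953580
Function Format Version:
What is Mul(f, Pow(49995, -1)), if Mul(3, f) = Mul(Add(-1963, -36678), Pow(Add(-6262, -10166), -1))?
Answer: Rational(38641, 2463953580) ≈ 1.5683e-5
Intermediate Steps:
f = Rational(38641, 49284) (f = Mul(Rational(1, 3), Mul(Add(-1963, -36678), Pow(Add(-6262, -10166), -1))) = Mul(Rational(1, 3), Mul(-38641, Pow(-16428, -1))) = Mul(Rational(1, 3), Mul(-38641, Rational(-1, 16428))) = Mul(Rational(1, 3), Rational(38641, 16428)) = Rational(38641, 49284) ≈ 0.78405)
Mul(f, Pow(49995, -1)) = Mul(Rational(38641, 49284), Pow(49995, -1)) = Mul(Rational(38641, 49284), Rational(1, 49995)) = Rational(38641, 2463953580)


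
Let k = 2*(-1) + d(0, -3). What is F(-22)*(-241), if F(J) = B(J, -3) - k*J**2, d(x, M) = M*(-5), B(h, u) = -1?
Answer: 1516613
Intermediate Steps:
d(x, M) = -5*M
k = 13 (k = 2*(-1) - 5*(-3) = -2 + 15 = 13)
F(J) = -1 - 13*J**2
F(-22)*(-241) = (-1 - 13*(-22)**2)*(-241) = (-1 - 13*484)*(-241) = (-1 - 6292)*(-241) = -6293*(-241) = 1516613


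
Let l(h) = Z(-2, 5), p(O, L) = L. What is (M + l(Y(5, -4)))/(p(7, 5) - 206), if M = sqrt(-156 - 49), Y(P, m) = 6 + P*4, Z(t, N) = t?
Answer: 2/201 - I*sqrt(205)/201 ≈ 0.0099503 - 0.071233*I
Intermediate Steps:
Y(P, m) = 6 + 4*P
l(h) = -2
M = I*sqrt(205) (M = sqrt(-205) = I*sqrt(205) ≈ 14.318*I)
(M + l(Y(5, -4)))/(p(7, 5) - 206) = (I*sqrt(205) - 2)/(5 - 206) = (-2 + I*sqrt(205))/(-201) = (-2 + I*sqrt(205))*(-1/201) = 2/201 - I*sqrt(205)/201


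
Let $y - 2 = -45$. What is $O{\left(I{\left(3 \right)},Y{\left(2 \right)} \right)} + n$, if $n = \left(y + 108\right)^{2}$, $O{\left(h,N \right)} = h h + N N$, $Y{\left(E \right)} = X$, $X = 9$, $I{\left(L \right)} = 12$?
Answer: $4450$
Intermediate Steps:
$y = -43$ ($y = 2 - 45 = -43$)
$Y{\left(E \right)} = 9$
$O{\left(h,N \right)} = N^{2} + h^{2}$ ($O{\left(h,N \right)} = h^{2} + N^{2} = N^{2} + h^{2}$)
$n = 4225$ ($n = \left(-43 + 108\right)^{2} = 65^{2} = 4225$)
$O{\left(I{\left(3 \right)},Y{\left(2 \right)} \right)} + n = \left(9^{2} + 12^{2}\right) + 4225 = \left(81 + 144\right) + 4225 = 225 + 4225 = 4450$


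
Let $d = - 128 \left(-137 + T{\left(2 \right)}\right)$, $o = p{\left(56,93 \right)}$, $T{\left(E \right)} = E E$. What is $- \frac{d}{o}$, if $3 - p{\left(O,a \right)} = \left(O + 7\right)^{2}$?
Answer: $\frac{8512}{1983} \approx 4.2925$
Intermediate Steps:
$p{\left(O,a \right)} = 3 - \left(7 + O\right)^{2}$ ($p{\left(O,a \right)} = 3 - \left(O + 7\right)^{2} = 3 - \left(7 + O\right)^{2}$)
$T{\left(E \right)} = E^{2}$
$o = -3966$ ($o = 3 - \left(7 + 56\right)^{2} = 3 - 63^{2} = 3 - 3969 = -3966$)
$d = 17024$ ($d = - 128 \left(-137 + 2^{2}\right) = - 128 \left(-137 + 4\right) = \left(-128\right) \left(-133\right) = 17024$)
$- \frac{d}{o} = - \frac{17024}{-3966} = - \frac{17024 \left(-1\right)}{3966} = \left(-1\right) \left(- \frac{8512}{1983}\right) = \frac{8512}{1983}$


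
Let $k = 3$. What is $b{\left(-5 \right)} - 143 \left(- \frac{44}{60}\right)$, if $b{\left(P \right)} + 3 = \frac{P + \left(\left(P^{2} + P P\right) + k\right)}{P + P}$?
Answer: $\frac{1456}{15} \approx 97.067$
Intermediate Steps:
$b{\left(P \right)} = -3 + \frac{3 + P + 2 P^{2}}{2 P}$ ($b{\left(P \right)} = -3 + \frac{P + \left(\left(P^{2} + P P\right) + 3\right)}{P + P} = -3 + \frac{P + \left(\left(P^{2} + P^{2}\right) + 3\right)}{2 P} = -3 + \left(P + \left(2 P^{2} + 3\right)\right) \frac{1}{2 P} = -3 + \left(P + \left(3 + 2 P^{2}\right)\right) \frac{1}{2 P} = -3 + \left(3 + P + 2 P^{2}\right) \frac{1}{2 P} = -3 + \frac{3 + P + 2 P^{2}}{2 P}$)
$b{\left(-5 \right)} - 143 \left(- \frac{44}{60}\right) = \left(- \frac{5}{2} - 5 + \frac{3}{2 \left(-5\right)}\right) - 143 \left(- \frac{44}{60}\right) = \left(- \frac{5}{2} - 5 + \frac{3}{2} \left(- \frac{1}{5}\right)\right) - 143 \left(\left(-44\right) \frac{1}{60}\right) = \left(- \frac{5}{2} - 5 - \frac{3}{10}\right) - - \frac{1573}{15} = - \frac{39}{5} + \frac{1573}{15} = \frac{1456}{15}$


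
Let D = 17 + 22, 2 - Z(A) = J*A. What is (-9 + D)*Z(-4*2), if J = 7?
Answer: 1740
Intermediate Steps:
Z(A) = 2 - 7*A
D = 39
(-9 + D)*Z(-4*2) = (-9 + 39)*(2 - (-28)*2) = 30*(2 - 7*(-8)) = 30*(2 + 56) = 30*58 = 1740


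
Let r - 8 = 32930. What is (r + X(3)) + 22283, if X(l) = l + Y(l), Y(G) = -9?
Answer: 55215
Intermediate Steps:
r = 32938 (r = 8 + 32930 = 32938)
X(l) = -9 + l (X(l) = l - 9 = -9 + l)
(r + X(3)) + 22283 = (32938 + (-9 + 3)) + 22283 = (32938 - 6) + 22283 = 32932 + 22283 = 55215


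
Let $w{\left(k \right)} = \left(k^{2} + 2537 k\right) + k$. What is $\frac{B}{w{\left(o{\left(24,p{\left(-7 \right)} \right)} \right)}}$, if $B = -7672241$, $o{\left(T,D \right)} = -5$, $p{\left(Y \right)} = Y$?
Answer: $\frac{7672241}{12665} \approx 605.78$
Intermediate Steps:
$w{\left(k \right)} = k^{2} + 2538 k$
$\frac{B}{w{\left(o{\left(24,p{\left(-7 \right)} \right)} \right)}} = - \frac{7672241}{\left(-5\right) \left(2538 - 5\right)} = - \frac{7672241}{\left(-5\right) 2533} = - \frac{7672241}{-12665} = \left(-7672241\right) \left(- \frac{1}{12665}\right) = \frac{7672241}{12665}$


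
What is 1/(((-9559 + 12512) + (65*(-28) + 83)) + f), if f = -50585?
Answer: -1/49369 ≈ -2.0256e-5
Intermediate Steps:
1/(((-9559 + 12512) + (65*(-28) + 83)) + f) = 1/(((-9559 + 12512) + (65*(-28) + 83)) - 50585) = 1/((2953 + (-1820 + 83)) - 50585) = 1/((2953 - 1737) - 50585) = 1/(1216 - 50585) = 1/(-49369) = -1/49369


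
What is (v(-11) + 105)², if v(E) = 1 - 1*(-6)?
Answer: 12544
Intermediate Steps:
v(E) = 7 (v(E) = 1 + 6 = 7)
(v(-11) + 105)² = (7 + 105)² = 112² = 12544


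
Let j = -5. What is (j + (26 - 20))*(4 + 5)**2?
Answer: 81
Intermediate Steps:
(j + (26 - 20))*(4 + 5)**2 = (-5 + (26 - 20))*(4 + 5)**2 = (-5 + 6)*9**2 = 1*81 = 81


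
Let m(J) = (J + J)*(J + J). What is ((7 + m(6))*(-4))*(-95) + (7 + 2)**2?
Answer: 57461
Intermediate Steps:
m(J) = 4*J**2 (m(J) = (2*J)*(2*J) = 4*J**2)
((7 + m(6))*(-4))*(-95) + (7 + 2)**2 = ((7 + 4*6**2)*(-4))*(-95) + (7 + 2)**2 = ((7 + 4*36)*(-4))*(-95) + 9**2 = ((7 + 144)*(-4))*(-95) + 81 = (151*(-4))*(-95) + 81 = -604*(-95) + 81 = 57380 + 81 = 57461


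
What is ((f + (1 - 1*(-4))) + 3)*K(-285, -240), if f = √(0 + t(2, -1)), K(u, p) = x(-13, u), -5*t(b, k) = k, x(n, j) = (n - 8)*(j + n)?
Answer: 50064 + 6258*√5/5 ≈ 52863.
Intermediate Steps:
x(n, j) = (-8 + n)*(j + n)
t(b, k) = -k/5
K(u, p) = 273 - 21*u (K(u, p) = (-13)² - 8*u - 8*(-13) + u*(-13) = 169 - 8*u + 104 - 13*u = 273 - 21*u)
f = √5/5 (f = √(0 - ⅕*(-1)) = √(0 + ⅕) = √(⅕) = √5/5 ≈ 0.44721)
((f + (1 - 1*(-4))) + 3)*K(-285, -240) = ((√5/5 + (1 - 1*(-4))) + 3)*(273 - 21*(-285)) = ((√5/5 + (1 + 4)) + 3)*(273 + 5985) = ((√5/5 + 5) + 3)*6258 = ((5 + √5/5) + 3)*6258 = (8 + √5/5)*6258 = 50064 + 6258*√5/5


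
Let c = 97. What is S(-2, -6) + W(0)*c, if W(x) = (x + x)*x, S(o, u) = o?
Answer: -2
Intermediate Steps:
W(x) = 2*x² (W(x) = (2*x)*x = 2*x²)
S(-2, -6) + W(0)*c = -2 + (2*0²)*97 = -2 + (2*0)*97 = -2 + 0*97 = -2 + 0 = -2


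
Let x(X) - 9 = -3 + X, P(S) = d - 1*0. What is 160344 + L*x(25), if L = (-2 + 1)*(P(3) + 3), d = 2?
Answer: 160189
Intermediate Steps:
P(S) = 2 (P(S) = 2 - 1*0 = 2 + 0 = 2)
L = -5 (L = (-2 + 1)*(2 + 3) = -1*5 = -5)
x(X) = 6 + X (x(X) = 9 + (-3 + X) = 6 + X)
160344 + L*x(25) = 160344 - 5*(6 + 25) = 160344 - 5*31 = 160344 - 155 = 160189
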